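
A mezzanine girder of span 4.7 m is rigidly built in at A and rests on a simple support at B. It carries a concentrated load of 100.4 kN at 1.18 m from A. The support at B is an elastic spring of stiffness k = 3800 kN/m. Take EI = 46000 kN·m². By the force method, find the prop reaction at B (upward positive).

Take the reaction at B as the redundant and release it; the primary structure is a cantilever fixed at A.
Free-end deflection of the primary structure under the applied loading (downward +):
  point load 100.4 at a = 1.18: Pa²(3L − a)/(6EI) = 301/EI
Tip deflection under a unit load at B: L³/(3EI) = 34.61/EI.
With EI = 46000 kN·m²: δ_0 = 0.006544 m and δ_{BB} = 0.000752 m/kN.
Compatibility — the spring shortens by R_B/k under the reaction it provides: δ_0 − R_B·δ_{BB} = R_B/k. With 1/k = 0.000263 m/kN, R_B = δ_0 / (δ_{BB} + 1/k) = 0.006544 / (0.000752 + 0.000263) = 6.444 kN.

R_B = 6.444 kN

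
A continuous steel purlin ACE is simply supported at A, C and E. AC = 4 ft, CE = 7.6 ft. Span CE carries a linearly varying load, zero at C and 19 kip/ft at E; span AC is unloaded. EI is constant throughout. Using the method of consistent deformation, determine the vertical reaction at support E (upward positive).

R_E = 42.61 kip

Insert a hinge at C; M_C is the redundant, and each span becomes simply supported.
End slopes at the hinge C, treating each span as simply supported:
  span CE: triangular load, peak 19: 7w₀L³/(360EI) = 162.2/EI
  relative rotation θ_0 = (0 + 162.2)/EI = 162.2/EI
A unit hogging moment at C produces rotation L₁/(3EI) + L₂/(3EI) = 3.867/EI.
Slope continuity at C: θ_0 = M_C·3.867/EI, so M_C = 162.2/3.867 = 41.94 kip·ft (hogging).
Span CE, ΣM about E: R_C^{CE}·7.6 = 182.9 + 41.94, so R_C^{CE} = 29.59 kip and R_E = 72.2 − 29.59 = 42.61 kip.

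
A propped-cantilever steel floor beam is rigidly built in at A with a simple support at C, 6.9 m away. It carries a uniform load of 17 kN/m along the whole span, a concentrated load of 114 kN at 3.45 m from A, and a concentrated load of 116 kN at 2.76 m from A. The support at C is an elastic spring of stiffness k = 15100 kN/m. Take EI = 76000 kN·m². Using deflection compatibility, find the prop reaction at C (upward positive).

R_C = 99.18 kN

Release the roller at C. Primary structure: cantilever fixed at A.
Free-end deflection of the primary structure under the applied loading (downward +):
  UDL 17: wL⁴/(8EI) = 4817/EI
  point load 114 at a = 3.45: Pa²(3L − a)/(6EI) = 3901/EI
  point load 116 at a = 2.76: Pa²(3L − a)/(6EI) = 2642/EI
  δ_0 = 11360/EI
Flexibility coefficient — unit upward force at C: δ_{CC} = L³/(3EI) = 109.5/EI.
With EI = 76000 kN·m²: δ_0 = 0.14947 m and δ_{CC} = 0.001441 m/kN.
Compatibility — the spring shortens by R_C/k under the reaction it provides: δ_0 − R_C·δ_{CC} = R_C/k. With 1/k = 0.000066 m/kN, R_C = δ_0 / (δ_{CC} + 1/k) = 0.14947 / (0.001441 + 0.000066) = 99.18 kN.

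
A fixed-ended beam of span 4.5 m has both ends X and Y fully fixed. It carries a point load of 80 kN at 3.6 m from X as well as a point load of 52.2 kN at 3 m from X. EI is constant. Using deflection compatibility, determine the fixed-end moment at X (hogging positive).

M_X = 28.92 kN·m

Release both end moments; the primary structure is a simply-supported span XY with redundants M_X and M_Y.
End rotations of the released simple span under the applied load (×1/EI):
  at X: point load 80 at a = 3.6: Pab(L + b)/(6LEI) = 51.84/EI
  at Y: point load 80 at a = 3.6: Pab(L + a)/(6LEI) = 77.76/EI
  at X: point load 52.2 at a = 3: Pab(L + b)/(6LEI) = 52.2/EI
  at Y: point load 52.2 at a = 3: Pab(L + a)/(6LEI) = 65.25/EI
  θ_X0 = 104/EI,  θ_Y0 = 143/EI
Flexibility coefficients: a unit moment at one end gives L/(3EI) there and L/(6EI) at the far end, so f₁₁ = f₂₂ = 1.5/EI and f₁₂ = f₂₁ = 0.75/EI.
Compatibility — zero rotation at each built-in end:
  1.5 M_X + 0.75 M_Y = 104
  0.75 M_X + 1.5 M_Y = 143
Solving the pair gives M_X = 28.92 kN·m and M_Y = 80.88 kN·m (hogging).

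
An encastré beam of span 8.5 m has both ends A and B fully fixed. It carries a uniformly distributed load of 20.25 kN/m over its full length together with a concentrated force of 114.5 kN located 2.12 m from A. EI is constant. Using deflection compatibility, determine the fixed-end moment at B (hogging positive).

Take the two fixed-end moments M_A, M_B as redundants; the released structure is the simple span AB.
End rotations of the released simple span under the applied load (×1/EI):
  at A: UDL 20.25: wL³/(24EI) = 518.2/EI
  at B: UDL 20.25: wL³/(24EI) = 518.2/EI
  at A: point load 114.5 at a = 2.12: Pab(L + b)/(6LEI) = 451.9/EI
  at B: point load 114.5 at a = 2.12: Pab(L + a)/(6LEI) = 322.5/EI
  θ_A0 = 970/EI,  θ_B0 = 840.7/EI
Flexibility coefficients: a unit moment at one end gives L/(3EI) there and L/(6EI) at the far end, so f₁₁ = f₂₂ = 2.833/EI and f₁₂ = f₂₁ = 1.417/EI.
Compatibility — zero rotation at each built-in end:
  2.833 M_A + 1.417 M_B = 970
  1.417 M_A + 2.833 M_B = 840.7
Solving the pair gives M_A = 258.7 kN·m and M_B = 167.4 kN·m (hogging).

M_B = 167.4 kN·m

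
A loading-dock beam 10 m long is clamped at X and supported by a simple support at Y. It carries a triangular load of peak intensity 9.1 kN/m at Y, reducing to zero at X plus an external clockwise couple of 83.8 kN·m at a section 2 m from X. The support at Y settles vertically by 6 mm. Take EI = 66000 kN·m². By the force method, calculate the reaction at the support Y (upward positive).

R_Y = 28.36 kN

Take the reaction at Y as the redundant and release it; the primary structure is a cantilever fixed at X.
Downward deflection at the released point Y due to the loads:
  triangular load, peak 9.1 at the free end: 11w₀L⁴/(120EI) = 8342/EI
  clockwise couple 83.8 at a = 2: M₀a(2L − a)/(2EI) = 1508/EI
  δ_0 = 9850/EI
Flexibility coefficient — unit upward force at Y: δ_{YY} = L³/(3EI) = 333.3/EI.
With EI = 66000 kN·m²: δ_0 = 0.14924 m and δ_{YY} = 0.005051 m/kN.
Compatibility — the beam at Y must follow the support down by 0.006 m: δ_0 − R_Y·δ_{YY} = 0.006, so R_Y = (0.14924 − 0.006)/0.005051 = 28.36 kN.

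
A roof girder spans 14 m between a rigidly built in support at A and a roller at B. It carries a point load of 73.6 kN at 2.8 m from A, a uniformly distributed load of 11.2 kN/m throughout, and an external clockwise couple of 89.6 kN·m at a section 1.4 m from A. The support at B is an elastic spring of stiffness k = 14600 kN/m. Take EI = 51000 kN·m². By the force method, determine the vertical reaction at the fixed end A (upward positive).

Release the roller at B. Primary structure: cantilever fixed at A.
Primary-structure tip deflection at B by superposition:
  point load 73.6 at a = 2.8: Pa²(3L − a)/(6EI) = 3770/EI
  UDL 11.2: wL⁴/(8EI) = 53782/EI
  clockwise couple 89.6 at a = 1.4: M₀a(2L − a)/(2EI) = 1668/EI
  δ_0 = 59221/EI
Flexibility coefficient — unit upward force at B: δ_{BB} = L³/(3EI) = 914.7/EI.
With EI = 51000 kN·m²: δ_0 = 1.1612 m and δ_{BB} = 0.017935 m/kN.
Compatibility — the spring shortens by R_B/k under the reaction it provides: δ_0 − R_B·δ_{BB} = R_B/k. With 1/k = 0.000068 m/kN, R_B = δ_0 / (δ_{BB} + 1/k) = 1.1612 / (0.017935 + 0.000068) = 64.5 kN.
Vertical equilibrium: R_A = ΣP − R_B = 230.4 − 64.5 = 165.9 kN.

R_A = 165.9 kN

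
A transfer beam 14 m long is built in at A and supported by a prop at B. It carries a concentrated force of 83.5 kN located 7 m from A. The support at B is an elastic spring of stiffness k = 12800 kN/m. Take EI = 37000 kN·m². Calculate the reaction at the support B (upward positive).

R_B = 26.01 kN

Release the roller at B. Primary structure: cantilever fixed at A.
Deflection at B on the released cantilever, summing each load's contribution:
  point load 83.5 at a = 7: Pa²(3L − a)/(6EI) = 23867/EI
Tip deflection under a unit load at B: L³/(3EI) = 914.7/EI.
With EI = 37000 kN·m²: δ_0 = 0.64506 m and δ_{BB} = 0.024721 m/kN.
Compatibility — the spring shortens by R_B/k under the reaction it provides: δ_0 − R_B·δ_{BB} = R_B/k. With 1/k = 0.000078 m/kN, R_B = δ_0 / (δ_{BB} + 1/k) = 0.64506 / (0.024721 + 0.000078) = 26.01 kN.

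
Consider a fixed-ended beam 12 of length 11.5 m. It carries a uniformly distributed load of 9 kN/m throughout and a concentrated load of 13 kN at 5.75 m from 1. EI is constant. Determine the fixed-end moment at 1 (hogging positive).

M_1 = 117.9 kN·m

Take the two fixed-end moments M_1, M_2 as redundants; the released structure is the simple span 12.
End rotations of the released simple span under the applied load (×1/EI):
  at 1: UDL 9: wL³/(24EI) = 570.3/EI
  at 2: UDL 9: wL³/(24EI) = 570.3/EI
  at 1: point load 13 at a = 5.75: Pab(L + b)/(6LEI) = 107.5/EI
  at 2: point load 13 at a = 5.75: Pab(L + a)/(6LEI) = 107.5/EI
  θ_10 = 677.8/EI,  θ_20 = 677.8/EI
Flexibility coefficients: a unit moment at one end gives L/(3EI) there and L/(6EI) at the far end, so f₁₁ = f₂₂ = 3.833/EI and f₁₂ = f₂₁ = 1.917/EI.
Compatibility — zero rotation at each built-in end:
  3.833 M_1 + 1.917 M_2 = 677.8
  1.917 M_1 + 3.833 M_2 = 677.8
Solving the pair gives M_1 = 117.9 kN·m and M_2 = 117.9 kN·m (hogging).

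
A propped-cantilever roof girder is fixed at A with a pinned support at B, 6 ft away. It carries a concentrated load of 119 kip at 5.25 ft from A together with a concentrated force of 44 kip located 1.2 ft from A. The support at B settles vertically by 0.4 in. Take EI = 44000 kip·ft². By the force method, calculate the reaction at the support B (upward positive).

Choose R_B as the redundant. The primary structure is the cantilever fixed at A.
Free-end deflection of the primary structure under the applied loading (downward +):
  point load 119 at a = 5.25: Pa²(3L − a)/(6EI) = 6970/EI
  point load 44 at a = 1.2: Pa²(3L − a)/(6EI) = 177.4/EI
  δ_0 = 7147/EI
Flexibility coefficient — unit upward force at B: δ_{BB} = L³/(3EI) = 72/EI.
With EI = 44000 kip·ft²: δ_0 = 0.16244 ft and δ_{BB} = 0.001636 ft/kip.
Compatibility — the beam at B must follow the support down by 0.03333 ft: δ_0 − R_B·δ_{BB} = 0.03333, so R_B = (0.16244 − 0.03333)/0.001636 = 78.9 kip.

R_B = 78.9 kip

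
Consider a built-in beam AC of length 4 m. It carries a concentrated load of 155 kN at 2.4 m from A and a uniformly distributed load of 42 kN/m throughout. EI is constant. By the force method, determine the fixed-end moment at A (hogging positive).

M_A = 115.5 kN·m

Take the two fixed-end moments M_A, M_C as redundants; the released structure is the simple span AC.
Simple-span end rotations at A and C under the given loads:
  at A: point load 155 at a = 2.4: Pab(L + b)/(6LEI) = 138.9/EI
  at C: point load 155 at a = 2.4: Pab(L + a)/(6LEI) = 158.7/EI
  at A: UDL 42: wL³/(24EI) = 112/EI
  at C: UDL 42: wL³/(24EI) = 112/EI
  θ_A0 = 250.9/EI,  θ_C0 = 270.7/EI
Flexibility coefficients: a unit moment at one end gives L/(3EI) there and L/(6EI) at the far end, so f₁₁ = f₂₂ = 1.333/EI and f₁₂ = f₂₁ = 0.6667/EI.
Compatibility — zero rotation at each built-in end:
  1.333 M_A + 0.6667 M_C = 250.9
  0.6667 M_A + 1.333 M_C = 270.7
Solving the pair gives M_A = 115.5 kN·m and M_C = 145.3 kN·m (hogging).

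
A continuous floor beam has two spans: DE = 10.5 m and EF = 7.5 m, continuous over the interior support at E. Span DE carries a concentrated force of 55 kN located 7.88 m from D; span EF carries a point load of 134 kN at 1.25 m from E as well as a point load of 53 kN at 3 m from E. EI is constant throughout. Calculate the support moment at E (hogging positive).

M_E = 140.3 kN·m

Take M_E as the redundant. Released structure: two simple spans DE and EF with a hinge at E.
End slopes at the hinge E, treating each span as simply supported:
  span DE: point load 55 at a = 7.88: Pab(L + a)/(6LEI) = 331.3/EI
  span EF: point load 134 at a = 1.25: Pab(L + b)/(6LEI) = 319.9/EI
  span EF: point load 53 at a = 3: Pab(L + b)/(6LEI) = 190.8/EI
  relative rotation θ_0 = (331.3 + 510.7)/EI = 842/EI
A unit hogging moment at E produces rotation L₁/(3EI) + L₂/(3EI) = 6/EI.
Compatibility: M_E·(L₁+L₂)/(3EI) = θ_0, giving M_E = 140.3 kN·m (hogging).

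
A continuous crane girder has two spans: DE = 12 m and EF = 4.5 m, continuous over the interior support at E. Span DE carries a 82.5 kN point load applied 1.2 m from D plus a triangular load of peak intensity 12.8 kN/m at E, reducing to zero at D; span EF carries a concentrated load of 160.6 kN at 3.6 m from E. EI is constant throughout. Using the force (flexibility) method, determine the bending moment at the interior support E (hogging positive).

Take M_E as the redundant. Released structure: two simple spans DE and EF with a hinge at E.
End slopes at the hinge E, treating each span as simply supported:
  span DE: point load 82.5 at a = 1.2: Pab(L + a)/(6LEI) = 196/EI
  span DE: triangular load, peak 12.8: w₀L³/(45EI) = 491.5/EI
  span EF: point load 160.6 at a = 3.6: Pab(L + b)/(6LEI) = 104.1/EI
  relative rotation θ_0 = (687.5 + 104.1)/EI = 791.6/EI
A unit hogging moment at E produces rotation L₁/(3EI) + L₂/(3EI) = 5.5/EI.
Compatibility: M_E·(L₁+L₂)/(3EI) = θ_0, giving M_E = 143.9 kN·m (hogging).

M_E = 143.9 kN·m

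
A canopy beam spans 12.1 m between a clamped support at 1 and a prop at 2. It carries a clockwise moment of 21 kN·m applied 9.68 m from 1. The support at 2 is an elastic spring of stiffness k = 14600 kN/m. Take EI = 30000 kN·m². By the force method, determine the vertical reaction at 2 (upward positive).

R_2 = 2.491 kN

Release the roller at 2. Primary structure: cantilever fixed at 1.
Primary-structure tip deflection at 2 by superposition:
  clockwise couple 21 at a = 9.68: M₀a(2L − a)/(2EI) = 1476/EI
Flexibility coefficient — unit upward force at 2: δ_{22} = L³/(3EI) = 590.5/EI.
With EI = 30000 kN·m²: δ_0 = 0.049194 m and δ_{22} = 0.019684 m/kN.
Compatibility — the spring shortens by R_2/k under the reaction it provides: δ_0 − R_2·δ_{22} = R_2/k. With 1/k = 0.000068 m/kN, R_2 = δ_0 / (δ_{22} + 1/k) = 0.049194 / (0.019684 + 0.000068) = 2.491 kN.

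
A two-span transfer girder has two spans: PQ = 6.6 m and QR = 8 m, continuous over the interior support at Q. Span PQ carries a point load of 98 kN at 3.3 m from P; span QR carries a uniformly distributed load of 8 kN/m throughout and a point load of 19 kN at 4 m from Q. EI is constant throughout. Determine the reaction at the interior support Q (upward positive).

R_Q = 119.7 kN

Take M_Q as the redundant. Released structure: two simple spans PQ and QR with a hinge at Q.
Rotations at Q on the released spans (each span's end-slope, ×1/EI):
  span PQ: point load 98 at a = 3.3: Pab(L + a)/(6LEI) = 266.8/EI
  span QR: UDL 8: wL³/(24EI) = 170.7/EI
  span QR: point load 19 at a = 4: Pab(L + b)/(6LEI) = 76/EI
  relative rotation θ_0 = (266.8 + 246.7)/EI = 513.5/EI
A unit hogging moment at Q produces rotation L₁/(3EI) + L₂/(3EI) = 4.867/EI.
Compatibility: M_Q·(L₁+L₂)/(3EI) = θ_0, giving M_Q = 105.5 kN·m (hogging).
Span PQ, ΣM about P with M_Q applied at Q: R_Q^{PQ}·6.6 = 323.4 + 105.5, so R_Q^{PQ} = 64.99 kN and R_P = 98 − 64.99 = 33.01 kN.
Span QR, ΣM about R: R_Q^{QR}·8 = 332 + 105.5, so R_Q^{QR} = 54.69 kN and R_R = 83 − 54.69 = 28.31 kN.
R_Q = 64.99 + 54.69 = 119.7 kN.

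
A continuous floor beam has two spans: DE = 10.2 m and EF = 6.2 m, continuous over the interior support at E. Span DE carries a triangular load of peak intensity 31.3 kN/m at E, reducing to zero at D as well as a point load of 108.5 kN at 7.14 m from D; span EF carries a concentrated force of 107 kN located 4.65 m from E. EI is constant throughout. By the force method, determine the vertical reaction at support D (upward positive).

R_D = 57.6 kN

Release continuity at E by inserting a hinge; the redundant is the internal moment M_E. The primary structure is two simply-supported spans DE and EF.
Rotations at E on the released spans (each span's end-slope, ×1/EI):
  span DE: triangular load, peak 31.3: w₀L³/(45EI) = 738.1/EI
  span DE: point load 108.5 at a = 7.14: Pab(L + a)/(6LEI) = 671.7/EI
  span EF: point load 107 at a = 4.65: Pab(L + b)/(6LEI) = 160.7/EI
  relative rotation θ_0 = (1410 + 160.7)/EI = 1570/EI
A unit hogging moment at E produces rotation L₁/(3EI) + L₂/(3EI) = 5.467/EI.
Slope continuity at E: θ_0 = M_E·5.467/EI, so M_E = 1570/5.467 = 287.3 kN·m (hogging).
Span DE, ΣM about D with M_E applied at E: R_E^{DE}·10.2 = 1860 + 287.3, so R_E^{DE} = 210.5 kN and R_D = 268.1 − 210.5 = 57.6 kN.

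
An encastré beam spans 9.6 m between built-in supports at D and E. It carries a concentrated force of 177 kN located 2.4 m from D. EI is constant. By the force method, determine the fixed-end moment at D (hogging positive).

Take the two fixed-end moments M_D, M_E as redundants; the released structure is the simple span DE.
On the primary (simply-supported) span, the end slopes from the loading are:
  at D: point load 177 at a = 2.4: Pab(L + b)/(6LEI) = 892.1/EI
  at E: point load 177 at a = 2.4: Pab(L + a)/(6LEI) = 637.2/EI
  θ_D0 = 892.1/EI,  θ_E0 = 637.2/EI
Flexibility coefficients: a unit moment at one end gives L/(3EI) there and L/(6EI) at the far end, so f₁₁ = f₂₂ = 3.2/EI and f₁₂ = f₂₁ = 1.6/EI.
Compatibility — zero rotation at each built-in end:
  3.2 M_D + 1.6 M_E = 892.1
  1.6 M_D + 3.2 M_E = 637.2
Solving the pair gives M_D = 238.9 kN·m and M_E = 79.65 kN·m (hogging).

M_D = 238.9 kN·m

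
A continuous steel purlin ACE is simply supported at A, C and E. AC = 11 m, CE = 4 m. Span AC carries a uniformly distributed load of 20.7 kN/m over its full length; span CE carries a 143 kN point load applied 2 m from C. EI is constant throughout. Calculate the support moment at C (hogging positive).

M_C = 258.2 kN·m

Insert a hinge at C; M_C is the redundant, and each span becomes simply supported.
Rotations at C on the released spans (each span's end-slope, ×1/EI):
  span AC: UDL 20.7: wL³/(24EI) = 1148/EI
  span CE: point load 143 at a = 2: Pab(L + b)/(6LEI) = 143/EI
  relative rotation θ_0 = (1148 + 143)/EI = 1291/EI
A unit hogging moment at C produces rotation L₁/(3EI) + L₂/(3EI) = 5/EI.
Slope continuity at C: θ_0 = M_C·5/EI, so M_C = 1291/5 = 258.2 kN·m (hogging).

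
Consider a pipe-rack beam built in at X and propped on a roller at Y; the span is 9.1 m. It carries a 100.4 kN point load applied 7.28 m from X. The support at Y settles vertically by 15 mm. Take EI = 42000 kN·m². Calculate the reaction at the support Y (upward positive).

R_Y = 68.17 kN

Take the reaction at Y as the redundant and release it; the primary structure is a cantilever fixed at X.
Downward deflection at the released point Y due to the loads:
  point load 100.4 at a = 7.28: Pa²(3L − a)/(6EI) = 17755/EI
Flexibility coefficient — unit upward force at Y: δ_{YY} = L³/(3EI) = 251.2/EI.
With EI = 42000 kN·m²: δ_0 = 0.42273 m and δ_{YY} = 0.005981 m/kN.
Compatibility — the beam at Y must follow the support down by 0.015 m: δ_0 − R_Y·δ_{YY} = 0.015, so R_Y = (0.42273 − 0.015)/0.005981 = 68.17 kN.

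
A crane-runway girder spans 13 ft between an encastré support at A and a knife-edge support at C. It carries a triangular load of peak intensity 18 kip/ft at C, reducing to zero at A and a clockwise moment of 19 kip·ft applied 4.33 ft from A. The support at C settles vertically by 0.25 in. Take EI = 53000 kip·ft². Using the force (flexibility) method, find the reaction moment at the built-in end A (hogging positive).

Release the roller at C. Primary structure: cantilever fixed at A.
Downward deflection at the released point C due to the loads:
  triangular load, peak 18 at the free end: 11w₀L⁴/(120EI) = 47126/EI
  clockwise couple 19 at a = 4.33: M₀a(2L − a)/(2EI) = 891.4/EI
  δ_0 = 48017/EI
Tip deflection under a unit load at C: L³/(3EI) = 732.3/EI.
With EI = 53000 kip·ft²: δ_0 = 0.90598 ft and δ_{CC} = 0.013818 ft/kip.
Compatibility — the beam at C must follow the support down by 0.02083 ft: δ_0 − R_C·δ_{CC} = 0.02083, so R_C = (0.90598 − 0.02083)/0.013818 = 64.06 kip.
Moment equilibrium about A: M_A = Σ(load moments about A) − R_C·L = 1033 − 64.06×13 = 200.2 kip·ft.

M_A = 200.2 kip·ft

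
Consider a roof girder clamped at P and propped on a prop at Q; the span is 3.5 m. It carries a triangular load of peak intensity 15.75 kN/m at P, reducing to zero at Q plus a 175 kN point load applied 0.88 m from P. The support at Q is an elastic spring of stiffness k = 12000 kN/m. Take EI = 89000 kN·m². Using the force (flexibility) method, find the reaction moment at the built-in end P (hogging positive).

Remove the prop at Q; the released (primary) structure is a cantilever built in at P.
Deflection at Q on the released cantilever, summing each load's contribution:
  triangular load, peak 15.75 at the fixed end: w₀L⁴/(30EI) = 78.78/EI
  point load 175 at a = 0.88: Pa²(3L − a)/(6EI) = 217.3/EI
  δ_0 = 296.1/EI
Tip deflection under a unit load at Q: L³/(3EI) = 14.29/EI.
With EI = 89000 kN·m²: δ_0 = 0.003327 m and δ_{QQ} = 0.000161 m/kN.
Compatibility — the spring shortens by R_Q/k under the reaction it provides: δ_0 − R_Q·δ_{QQ} = R_Q/k. With 1/k = 0.000083 m/kN, R_Q = δ_0 / (δ_{QQ} + 1/k) = 0.003327 / (0.000161 + 0.000083) = 13.64 kN.
Moment equilibrium about P: M_P = Σ(load moments about P) − R_Q·L = 186.2 − 13.64×3.5 = 138.4 kN·m.

M_P = 138.4 kN·m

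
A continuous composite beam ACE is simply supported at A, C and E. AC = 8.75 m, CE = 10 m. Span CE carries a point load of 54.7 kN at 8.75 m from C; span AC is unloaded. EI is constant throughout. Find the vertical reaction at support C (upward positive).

Take M_C as the redundant. Released structure: two simple spans AC and CE with a hinge at C.
Rotations at C on the released spans (each span's end-slope, ×1/EI):
  span CE: point load 54.7 at a = 8.75: Pab(L + b)/(6LEI) = 112.2/EI
  relative rotation θ_0 = (0 + 112.2)/EI = 112.2/EI
A unit hogging moment at C produces rotation L₁/(3EI) + L₂/(3EI) = 6.25/EI.
Slope continuity at C: θ_0 = M_C·6.25/EI, so M_C = 112.2/6.25 = 17.95 kN·m (hogging).
Span AC, ΣM about A with M_C applied at C: R_C^{AC}·8.75 = 0 + 17.95, so R_C^{AC} = 2.051 kN and R_A = 0 − 2.051 = -2.051 kN.
Span CE, ΣM about E: R_C^{CE}·10 = 68.38 + 17.95, so R_C^{CE} = 8.632 kN and R_E = 54.7 − 8.632 = 46.07 kN.
R_C = 2.051 + 8.632 = 10.68 kN.

R_C = 10.68 kN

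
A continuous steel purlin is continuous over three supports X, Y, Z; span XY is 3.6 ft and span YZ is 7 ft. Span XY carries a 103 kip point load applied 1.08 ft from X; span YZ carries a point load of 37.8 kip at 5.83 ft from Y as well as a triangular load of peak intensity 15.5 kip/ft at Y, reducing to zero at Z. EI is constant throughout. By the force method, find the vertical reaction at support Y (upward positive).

Insert a hinge at Y; M_Y is the redundant, and each span becomes simply supported.
End slopes at the hinge Y, treating each span as simply supported:
  span XY: point load 103 at a = 1.08: Pab(L + a)/(6LEI) = 60.74/EI
  span YZ: point load 37.8 at a = 5.83: Pab(L + b)/(6LEI) = 50.16/EI
  span YZ: triangular load, peak 15.5: w₀L³/(45EI) = 118.1/EI
  relative rotation θ_0 = (60.74 + 168.3)/EI = 229/EI
A unit hogging moment at Y produces rotation L₁/(3EI) + L₂/(3EI) = 3.533/EI.
Slope continuity at Y: θ_0 = M_Y·3.533/EI, so M_Y = 229/3.533 = 64.82 kip·ft (hogging).
Span XY, ΣM about X with M_Y applied at Y: R_Y^{XY}·3.6 = 111.2 + 64.82, so R_Y^{XY} = 48.91 kip and R_X = 103 − 48.91 = 54.09 kip.
Span YZ, ΣM about Z: R_Y^{YZ}·7 = 297.4 + 64.82, so R_Y^{YZ} = 51.74 kip and R_Z = 92.05 − 51.74 = 40.31 kip.
R_Y = 48.91 + 51.74 = 100.7 kip.

R_Y = 100.7 kip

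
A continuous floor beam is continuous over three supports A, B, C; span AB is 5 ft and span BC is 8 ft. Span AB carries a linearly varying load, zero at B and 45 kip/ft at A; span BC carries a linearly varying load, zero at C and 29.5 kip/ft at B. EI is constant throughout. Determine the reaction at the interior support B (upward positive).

R_B = 149.5 kip

Take M_B as the redundant. Released structure: two simple spans AB and BC with a hinge at B.
Discontinuity in slope at B on the released structure — sum the simple-span end rotations:
  span AB: triangular load, peak 45: 7w₀L³/(360EI) = 109.4/EI
  span BC: triangular load, peak 29.5: w₀L³/(45EI) = 335.6/EI
  relative rotation θ_0 = (109.4 + 335.6)/EI = 445/EI
A unit hogging moment at B produces rotation L₁/(3EI) + L₂/(3EI) = 4.333/EI.
Compatibility: M_B·(L₁+L₂)/(3EI) = θ_0, giving M_B = 102.7 kip·ft (hogging).
Span AB, ΣM about A with M_B applied at B: R_B^{AB}·5 = 187.5 + 102.7, so R_B^{AB} = 58.04 kip and R_A = 112.5 − 58.04 = 54.46 kip.
Span BC, ΣM about C: R_B^{BC}·8 = 629.3 + 102.7, so R_B^{BC} = 91.5 kip and R_C = 118 − 91.5 = 26.5 kip.
R_B = 58.04 + 91.5 = 149.5 kip.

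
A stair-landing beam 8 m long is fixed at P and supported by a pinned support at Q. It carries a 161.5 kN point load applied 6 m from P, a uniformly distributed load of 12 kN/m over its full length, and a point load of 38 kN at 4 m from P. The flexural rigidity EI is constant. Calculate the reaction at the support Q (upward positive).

R_Q = 150.1 kN

Choose R_Q as the redundant. The primary structure is the cantilever fixed at P.
Free-end deflection of the primary structure under the applied loading (downward +):
  point load 161.5 at a = 6: Pa²(3L − a)/(6EI) = 17442/EI
  UDL 12: wL⁴/(8EI) = 6144/EI
  point load 38 at a = 4: Pa²(3L − a)/(6EI) = 2027/EI
  δ_0 = 25613/EI
Flexibility coefficient — unit upward force at Q: δ_{QQ} = L³/(3EI) = 170.7/EI.
Compatibility at Q: δ_0 − R_Q·δ_{QQ} = 0, so R_Q = 25613/170.7 = 150.1 kN.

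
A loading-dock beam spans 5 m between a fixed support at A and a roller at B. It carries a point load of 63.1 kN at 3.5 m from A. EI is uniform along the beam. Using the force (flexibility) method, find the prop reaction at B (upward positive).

Remove the prop at B; the released (primary) structure is a cantilever built in at A.
Primary-structure tip deflection at B by superposition:
  point load 63.1 at a = 3.5: Pa²(3L − a)/(6EI) = 1482/EI
Tip deflection under a unit load at B: L³/(3EI) = 41.67/EI.
Compatibility at B: δ_0 − R_B·δ_{BB} = 0, so R_B = 1482/41.67 = 35.56 kN.

R_B = 35.56 kN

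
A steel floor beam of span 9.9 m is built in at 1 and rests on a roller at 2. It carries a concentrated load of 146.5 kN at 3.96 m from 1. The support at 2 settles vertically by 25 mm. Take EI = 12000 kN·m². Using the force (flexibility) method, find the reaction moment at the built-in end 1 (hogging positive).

Take the reaction at 2 as the redundant and release it; the primary structure is a cantilever fixed at 1.
Free-end deflection of the primary structure under the applied loading (downward +):
  point load 146.5 at a = 3.96: Pa²(3L − a)/(6EI) = 9856/EI
Flexibility coefficient — unit upward force at 2: δ_{22} = L³/(3EI) = 323.4/EI.
With EI = 12000 kN·m²: δ_0 = 0.8213 m and δ_{22} = 0.026953 m/kN.
Compatibility — the beam at 2 must follow the support down by 0.025 m: δ_0 − R_2·δ_{22} = 0.025, so R_2 = (0.8213 − 0.025)/0.026953 = 29.54 kN.
Moment equilibrium about 1: M_1 = Σ(load moments about 1) − R_2·L = 580.1 − 29.54×9.9 = 287.6 kN·m.

M_1 = 287.6 kN·m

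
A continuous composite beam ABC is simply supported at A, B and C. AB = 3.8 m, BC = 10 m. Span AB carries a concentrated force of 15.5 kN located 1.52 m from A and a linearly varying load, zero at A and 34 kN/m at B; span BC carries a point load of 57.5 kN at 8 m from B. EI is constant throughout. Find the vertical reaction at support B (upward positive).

Insert a hinge at B; M_B is the redundant, and each span becomes simply supported.
Rotations at B on the released spans (each span's end-slope, ×1/EI):
  span AB: point load 15.5 at a = 1.52: Pab(L + a)/(6LEI) = 12.53/EI
  span AB: triangular load, peak 34: w₀L³/(45EI) = 41.46/EI
  span BC: point load 57.5 at a = 8: Pab(L + b)/(6LEI) = 184/EI
  relative rotation θ_0 = (53.99 + 184)/EI = 238/EI
A unit hogging moment at B produces rotation L₁/(3EI) + L₂/(3EI) = 4.6/EI.
Slope continuity at B: θ_0 = M_B·4.6/EI, so M_B = 238/4.6 = 51.74 kN·m (hogging).
Span AB, ΣM about A with M_B applied at B: R_B^{AB}·3.8 = 187.2 + 51.74, so R_B^{AB} = 62.88 kN and R_A = 80.1 − 62.88 = 17.22 kN.
Span BC, ΣM about C: R_B^{BC}·10 = 115 + 51.74, so R_B^{BC} = 16.67 kN and R_C = 57.5 − 16.67 = 40.83 kN.
R_B = 62.88 + 16.67 = 79.56 kN.

R_B = 79.56 kN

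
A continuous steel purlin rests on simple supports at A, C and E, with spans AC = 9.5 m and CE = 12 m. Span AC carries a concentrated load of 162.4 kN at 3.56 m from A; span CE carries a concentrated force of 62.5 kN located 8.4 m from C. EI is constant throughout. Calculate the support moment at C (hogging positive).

Insert a hinge at C; M_C is the redundant, and each span becomes simply supported.
Discontinuity in slope at C on the released structure — sum the simple-span end rotations:
  span AC: point load 162.4 at a = 3.56: Pab(L + a)/(6LEI) = 786.8/EI
  span CE: point load 62.5 at a = 8.4: Pab(L + b)/(6LEI) = 409.5/EI
  relative rotation θ_0 = (786.8 + 409.5)/EI = 1196/EI
A unit hogging moment at C produces rotation L₁/(3EI) + L₂/(3EI) = 7.167/EI.
Slope continuity at C: θ_0 = M_C·7.167/EI, so M_C = 1196/7.167 = 166.9 kN·m (hogging).

M_C = 166.9 kN·m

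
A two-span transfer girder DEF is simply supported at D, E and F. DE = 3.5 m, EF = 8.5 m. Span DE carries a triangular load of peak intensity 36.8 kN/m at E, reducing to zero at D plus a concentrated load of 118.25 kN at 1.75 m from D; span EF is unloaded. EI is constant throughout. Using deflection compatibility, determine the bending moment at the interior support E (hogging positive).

Take M_E as the redundant. Released structure: two simple spans DE and EF with a hinge at E.
Discontinuity in slope at E on the released structure — sum the simple-span end rotations:
  span DE: triangular load, peak 36.8: w₀L³/(45EI) = 35.06/EI
  span DE: point load 118.25 at a = 1.75: Pab(L + a)/(6LEI) = 90.54/EI
  relative rotation θ_0 = (125.6 + 0)/EI = 125.6/EI
A unit hogging moment at E produces rotation L₁/(3EI) + L₂/(3EI) = 4/EI.
Slope continuity at E: θ_0 = M_E·4/EI, so M_E = 125.6/4 = 31.4 kN·m (hogging).

M_E = 31.4 kN·m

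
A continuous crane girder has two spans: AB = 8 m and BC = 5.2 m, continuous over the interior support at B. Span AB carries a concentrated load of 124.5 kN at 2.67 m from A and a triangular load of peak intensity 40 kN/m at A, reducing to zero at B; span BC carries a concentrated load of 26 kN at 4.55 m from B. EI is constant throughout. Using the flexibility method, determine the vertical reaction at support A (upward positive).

Take M_B as the redundant. Released structure: two simple spans AB and BC with a hinge at B.
Discontinuity in slope at B on the released structure — sum the simple-span end rotations:
  span AB: point load 124.5 at a = 2.67: Pab(L + a)/(6LEI) = 393.9/EI
  span AB: triangular load, peak 40: 7w₀L³/(360EI) = 398.2/EI
  span BC: point load 26 at a = 4.55: Pab(L + b)/(6LEI) = 14.42/EI
  relative rotation θ_0 = (792.1 + 14.42)/EI = 806.5/EI
A unit hogging moment at B produces rotation L₁/(3EI) + L₂/(3EI) = 4.4/EI.
Slope continuity at B: θ_0 = M_B·4.4/EI, so M_B = 806.5/4.4 = 183.3 kN·m (hogging).
Span AB, ΣM about A with M_B applied at B: R_B^{AB}·8 = 759.1 + 183.3, so R_B^{AB} = 117.8 kN and R_A = 284.5 − 117.8 = 166.7 kN.

R_A = 166.7 kN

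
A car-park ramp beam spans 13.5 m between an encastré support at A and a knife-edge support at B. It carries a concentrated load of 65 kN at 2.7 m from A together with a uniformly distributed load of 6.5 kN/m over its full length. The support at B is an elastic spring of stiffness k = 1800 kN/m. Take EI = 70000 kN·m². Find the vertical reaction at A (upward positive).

Release the roller at B. Primary structure: cantilever fixed at A.
Deflection at B on the released cantilever, summing each load's contribution:
  point load 65 at a = 2.7: Pa²(3L − a)/(6EI) = 2985/EI
  UDL 6.5: wL⁴/(8EI) = 26987/EI
  δ_0 = 29972/EI
Tip deflection under a unit load at B: L³/(3EI) = 820.1/EI.
With EI = 70000 kN·m²: δ_0 = 0.42818 m and δ_{BB} = 0.011716 m/kN.
Compatibility — the spring shortens by R_B/k under the reaction it provides: δ_0 − R_B·δ_{BB} = R_B/k. With 1/k = 0.000556 m/kN, R_B = δ_0 / (δ_{BB} + 1/k) = 0.42818 / (0.011716 + 0.000556) = 34.89 kN.
Vertical equilibrium: R_A = ΣP − R_B = 152.8 − 34.89 = 117.9 kN.

R_A = 117.9 kN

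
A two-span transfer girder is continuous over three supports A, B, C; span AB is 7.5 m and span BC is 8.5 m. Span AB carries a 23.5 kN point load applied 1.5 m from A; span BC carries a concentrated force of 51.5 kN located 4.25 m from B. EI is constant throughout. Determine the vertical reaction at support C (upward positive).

Insert a hinge at B; M_B is the redundant, and each span becomes simply supported.
End slopes at the hinge B, treating each span as simply supported:
  span AB: point load 23.5 at a = 1.5: Pab(L + a)/(6LEI) = 42.3/EI
  span BC: point load 51.5 at a = 4.25: Pab(L + b)/(6LEI) = 232.6/EI
  relative rotation θ_0 = (42.3 + 232.6)/EI = 274.9/EI
A unit hogging moment at B produces rotation L₁/(3EI) + L₂/(3EI) = 5.333/EI.
Compatibility: M_B·(L₁+L₂)/(3EI) = θ_0, giving M_B = 51.54 kN·m (hogging).
Span BC, ΣM about C: R_B^{BC}·8.5 = 218.9 + 51.54, so R_B^{BC} = 31.81 kN and R_C = 51.5 − 31.81 = 19.69 kN.

R_C = 19.69 kN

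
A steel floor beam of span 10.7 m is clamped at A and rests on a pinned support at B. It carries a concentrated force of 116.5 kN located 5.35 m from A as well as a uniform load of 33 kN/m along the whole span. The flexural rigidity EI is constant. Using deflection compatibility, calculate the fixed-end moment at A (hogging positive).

M_A = 706 kN·m

Choose R_B as the redundant. The primary structure is the cantilever fixed at A.
Downward deflection at the released point B due to the loads:
  point load 116.5 at a = 5.35: Pa²(3L − a)/(6EI) = 14866/EI
  UDL 33: wL⁴/(8EI) = 54070/EI
  δ_0 = 68937/EI
Tip deflection under a unit load at B: L³/(3EI) = 408.3/EI.
Compatibility at B: δ_0 − R_B·δ_{BB} = 0, so R_B = 68937/408.3 = 168.8 kN.
Moment equilibrium about A: M_A = Σ(load moments about A) − R_B·L = 2512 − 168.8×10.7 = 706 kN·m.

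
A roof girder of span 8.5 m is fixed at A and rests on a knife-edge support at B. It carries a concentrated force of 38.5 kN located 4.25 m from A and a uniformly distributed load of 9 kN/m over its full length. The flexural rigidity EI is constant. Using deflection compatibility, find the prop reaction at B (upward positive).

R_B = 40.72 kN

Take the reaction at B as the redundant and release it; the primary structure is a cantilever fixed at A.
Free-end deflection of the primary structure under the applied loading (downward +):
  point load 38.5 at a = 4.25: Pa²(3L − a)/(6EI) = 2463/EI
  UDL 9: wL⁴/(8EI) = 5873/EI
  δ_0 = 8335/EI
Tip deflection under a unit load at B: L³/(3EI) = 204.7/EI.
Compatibility at B: δ_0 − R_B·δ_{BB} = 0, so R_B = 8335/204.7 = 40.72 kN.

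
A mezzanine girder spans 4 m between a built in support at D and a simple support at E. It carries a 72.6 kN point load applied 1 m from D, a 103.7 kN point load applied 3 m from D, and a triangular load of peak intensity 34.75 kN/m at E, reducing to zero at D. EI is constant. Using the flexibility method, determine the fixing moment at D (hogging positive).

Remove the prop at E; the released (primary) structure is a cantilever built in at D.
Deflection at E on the released cantilever, summing each load's contribution:
  point load 72.6 at a = 1: Pa²(3L − a)/(6EI) = 133.1/EI
  point load 103.7 at a = 3: Pa²(3L − a)/(6EI) = 1400/EI
  triangular load, peak 34.75 at the free end: 11w₀L⁴/(120EI) = 815.5/EI
  δ_0 = 2349/EI
Tip deflection under a unit load at E: L³/(3EI) = 21.33/EI.
Compatibility at E: δ_0 − R_E·δ_{EE} = 0, so R_E = 2349/21.33 = 110.1 kN.
Moment equilibrium about D: M_D = Σ(load moments about D) − R_E·L = 569 − 110.1×4 = 128.7 kN·m.

M_D = 128.7 kN·m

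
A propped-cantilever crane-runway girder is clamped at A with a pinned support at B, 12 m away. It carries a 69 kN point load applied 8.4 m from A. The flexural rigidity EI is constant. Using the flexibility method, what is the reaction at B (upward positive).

Take the reaction at B as the redundant and release it; the primary structure is a cantilever fixed at A.
Primary-structure tip deflection at B by superposition:
  point load 69 at a = 8.4: Pa²(3L − a)/(6EI) = 22396/EI
Tip deflection under a unit load at B: L³/(3EI) = 576/EI.
Compatibility at B: δ_0 − R_B·δ_{BB} = 0, so R_B = 22396/576 = 38.88 kN.

R_B = 38.88 kN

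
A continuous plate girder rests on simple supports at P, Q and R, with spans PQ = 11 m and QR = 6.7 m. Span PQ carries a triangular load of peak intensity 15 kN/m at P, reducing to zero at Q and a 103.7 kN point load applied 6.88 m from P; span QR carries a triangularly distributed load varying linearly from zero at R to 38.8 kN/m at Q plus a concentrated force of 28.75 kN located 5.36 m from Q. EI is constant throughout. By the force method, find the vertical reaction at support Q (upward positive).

R_Q = 245.2 kN

Release continuity at Q by inserting a hinge; the redundant is the internal moment M_Q. The primary structure is two simply-supported spans PQ and QR.
Discontinuity in slope at Q on the released structure — sum the simple-span end rotations:
  span PQ: triangular load, peak 15: 7w₀L³/(360EI) = 388.2/EI
  span PQ: point load 103.7 at a = 6.88: Pab(L + a)/(6LEI) = 796.3/EI
  span QR: triangular load, peak 38.8: w₀L³/(45EI) = 259.3/EI
  span QR: point load 28.75 at a = 5.36: Pab(L + b)/(6LEI) = 41.3/EI
  relative rotation θ_0 = (1185 + 300.6)/EI = 1485/EI
A unit hogging moment at Q produces rotation L₁/(3EI) + L₂/(3EI) = 5.9/EI.
Slope continuity at Q: θ_0 = M_Q·5.9/EI, so M_Q = 1485/5.9 = 251.7 kN·m (hogging).
Span PQ, ΣM about P with M_Q applied at Q: R_Q^{PQ}·11 = 1016 + 251.7, so R_Q^{PQ} = 115.2 kN and R_P = 186.2 − 115.2 = 70.96 kN.
Span QR, ΣM about R: R_Q^{QR}·6.7 = 619.1 + 251.7, so R_Q^{QR} = 130 kN and R_R = 158.7 − 130 = 28.76 kN.
R_Q = 115.2 + 130 = 245.2 kN.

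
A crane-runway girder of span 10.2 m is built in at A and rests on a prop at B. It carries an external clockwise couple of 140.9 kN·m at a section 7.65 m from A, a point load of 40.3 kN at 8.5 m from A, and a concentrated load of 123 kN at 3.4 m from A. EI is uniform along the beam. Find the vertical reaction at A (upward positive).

R_A = 95.33 kN

Release the roller at B. Primary structure: cantilever fixed at A.
Downward deflection at the released point B due to the loads:
  clockwise couple 140.9 at a = 7.65: M₀a(2L − a)/(2EI) = 6872/EI
  point load 40.3 at a = 8.5: Pa²(3L − a)/(6EI) = 10725/EI
  point load 123 at a = 3.4: Pa²(3L − a)/(6EI) = 6446/EI
  δ_0 = 24042/EI
Flexibility coefficient — unit upward force at B: δ_{BB} = L³/(3EI) = 353.7/EI.
Compatibility at B: δ_0 − R_B·δ_{BB} = 0, so R_B = 24042/353.7 = 67.97 kN.
Vertical equilibrium: R_A = ΣP − R_B = 163.3 − 67.97 = 95.33 kN.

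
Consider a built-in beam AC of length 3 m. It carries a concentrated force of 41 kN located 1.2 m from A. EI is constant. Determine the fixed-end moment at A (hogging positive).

Take the two fixed-end moments M_A, M_C as redundants; the released structure is the simple span AC.
On the primary (simply-supported) span, the end slopes from the loading are:
  at A: point load 41 at a = 1.2: Pab(L + b)/(6LEI) = 23.62/EI
  at C: point load 41 at a = 1.2: Pab(L + a)/(6LEI) = 20.66/EI
  θ_A0 = 23.62/EI,  θ_C0 = 20.66/EI
Flexibility coefficients: a unit moment at one end gives L/(3EI) there and L/(6EI) at the far end, so f₁₁ = f₂₂ = 1/EI and f₁₂ = f₂₁ = 0.5/EI.
Compatibility — zero rotation at each built-in end:
  1 M_A + 0.5 M_C = 23.62
  0.5 M_A + 1 M_C = 20.66
Solving the pair gives M_A = 17.71 kN·m and M_C = 11.81 kN·m (hogging).

M_A = 17.71 kN·m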